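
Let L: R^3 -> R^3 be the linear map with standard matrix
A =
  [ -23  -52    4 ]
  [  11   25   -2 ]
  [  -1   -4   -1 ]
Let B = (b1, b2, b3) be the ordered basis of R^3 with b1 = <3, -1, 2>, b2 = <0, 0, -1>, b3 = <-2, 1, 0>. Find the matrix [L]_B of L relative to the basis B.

With P the matrix whose columns are b1, ..., b3, [L]_B = P^(-1) A P.
Column by column: L(b1) = A b1 = <-9, 4, -1>; its B-coordinates <-1, -1, 3> give column 1.
Continuing for each basis vector yields [L]_B = [[-1, 0, 0], [-1, -1, 2], [3, 2, 3]].

[[-1, 0, 0], [-1, -1, 2], [3, 2, 3]]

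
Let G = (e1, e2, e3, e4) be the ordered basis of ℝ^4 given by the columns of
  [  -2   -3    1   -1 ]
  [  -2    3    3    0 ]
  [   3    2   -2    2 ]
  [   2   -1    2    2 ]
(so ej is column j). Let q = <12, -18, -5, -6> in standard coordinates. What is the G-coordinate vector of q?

<-3, -4, -4, 2>

Write q = c_1 e1 + ... + c_4 e4 and solve for the c_i.
Row-reducing the augmented matrix [M | q] gives c = (-3, -4, -4, 2).
Check: -3e1 - 4e2 - 4e3 + 2e4 = <12, -18, -5, -6>.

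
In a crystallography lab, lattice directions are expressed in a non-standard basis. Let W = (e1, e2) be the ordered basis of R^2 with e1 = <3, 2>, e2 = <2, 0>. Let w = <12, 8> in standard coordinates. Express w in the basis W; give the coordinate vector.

We seek scalars with c_1 e1 + c_2 e2 = w; equivalently solve M c = w where the columns of M are e1, e2.
System: 3c_1 + 2c_2 = 12, 2c_1 + 0c_2 = 8; solving gives c_1 = 4, c_2 = 0.
Check: 4e1 + 0·e2 = <12, 8>.

<4, 0>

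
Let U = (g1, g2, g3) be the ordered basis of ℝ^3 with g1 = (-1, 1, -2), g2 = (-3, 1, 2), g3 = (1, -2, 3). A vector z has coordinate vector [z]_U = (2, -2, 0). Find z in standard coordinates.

(4, 0, -8)

By definition z = 2g1 - 2g2 + 0·g3.
Summing componentwise gives (4, 0, -8).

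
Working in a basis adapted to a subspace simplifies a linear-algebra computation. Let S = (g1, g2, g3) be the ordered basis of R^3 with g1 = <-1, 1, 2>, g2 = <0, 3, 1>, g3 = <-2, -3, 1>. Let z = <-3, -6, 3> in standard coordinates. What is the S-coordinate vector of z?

[z]_S is the unique c with M c = z, where M has columns g1, ..., g3.
Row-reducing the augmented matrix [M | z] gives c = (3, -3, 0).
Check: 3g1 - 3g2 + 0·g3 = <-3, -6, 3>.

<3, -3, 0>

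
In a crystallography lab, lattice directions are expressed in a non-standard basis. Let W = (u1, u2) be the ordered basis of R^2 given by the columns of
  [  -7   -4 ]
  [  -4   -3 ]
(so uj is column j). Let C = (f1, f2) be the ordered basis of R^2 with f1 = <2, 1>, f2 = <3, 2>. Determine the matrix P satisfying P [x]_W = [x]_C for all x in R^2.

Take x = uj: its W-coordinates are the j-th standard unit vector, so P e_j — column j of P — equals [uj]_C.
u1 = -2f1 - f2, giving column 1 = <-2, -1>; repeating for each j gives P = [[-2, 1], [-1, -2]].

[[-2, 1], [-1, -2]]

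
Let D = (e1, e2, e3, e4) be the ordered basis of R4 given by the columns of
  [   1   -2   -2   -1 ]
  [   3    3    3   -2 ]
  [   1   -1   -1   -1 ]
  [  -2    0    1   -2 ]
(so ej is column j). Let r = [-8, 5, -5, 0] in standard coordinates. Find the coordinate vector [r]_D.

We seek scalars with c_1 e1 + ... + c_4 e4 = r; equivalently solve M c = r where the columns of M are e1, ..., e4.
Row-reducing the augmented matrix [M | r] gives c = (0, -1, 4, 2).
Check: 0·e1 - e2 + 4e3 + 2e4 = [-8, 5, -5, 0].

[0, -1, 4, 2]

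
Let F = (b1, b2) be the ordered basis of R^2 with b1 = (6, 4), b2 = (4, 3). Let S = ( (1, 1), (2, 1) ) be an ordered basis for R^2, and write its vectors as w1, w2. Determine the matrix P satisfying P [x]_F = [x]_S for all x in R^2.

Take x = bj: its F-coordinates are the j-th standard unit vector, so P e_j — column j of P — equals [bj]_S.
b1 = 2w1 + 2w2, giving column 1 = (2, 2); repeating for each j gives P = [[2, 2], [2, 1]].

[[2, 2], [2, 1]]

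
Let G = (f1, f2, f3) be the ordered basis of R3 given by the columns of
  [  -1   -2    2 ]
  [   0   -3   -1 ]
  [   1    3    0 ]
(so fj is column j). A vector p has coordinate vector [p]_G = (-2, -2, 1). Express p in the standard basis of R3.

(8, 5, -8)

The coordinates say p = -2f1 - 2f2 + f3; adding the scaled basis vectors gives (8, 5, -8).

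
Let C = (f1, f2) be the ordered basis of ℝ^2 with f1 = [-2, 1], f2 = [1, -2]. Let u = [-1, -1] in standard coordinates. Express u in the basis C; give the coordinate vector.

[1, 1]

We seek scalars with c_1 f1 + c_2 f2 = u; equivalently solve M c = u where the columns of M are f1, f2.
System: -2c_1 + c_2 = -1, c_1 - 2c_2 = -1; solving gives c_1 = 1, c_2 = 1.
Check: f1 + f2 = [-1, -1].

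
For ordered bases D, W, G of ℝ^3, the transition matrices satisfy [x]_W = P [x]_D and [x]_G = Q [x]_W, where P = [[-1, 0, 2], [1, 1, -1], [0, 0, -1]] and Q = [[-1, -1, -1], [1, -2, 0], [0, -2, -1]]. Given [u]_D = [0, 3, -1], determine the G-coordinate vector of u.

Composing the changes, [u]_G = Q P [u]_D.
Q P = [[0, -1, 0], [-3, -2, 4], [-2, -2, 3]]; applying this to [0, 3, -1] gives [-3, -10, -9].

[-3, -10, -9]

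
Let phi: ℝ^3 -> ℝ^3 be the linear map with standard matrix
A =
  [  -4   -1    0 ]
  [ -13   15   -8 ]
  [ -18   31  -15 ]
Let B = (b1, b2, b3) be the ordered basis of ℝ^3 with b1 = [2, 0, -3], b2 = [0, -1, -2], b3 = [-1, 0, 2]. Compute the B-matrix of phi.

The j-th column of [phi]_B is [phi(bj)]_B.
phi(b1) = A b1 = [-8, -2, 9] = -3b1 + 2b2 + 2b3, so column 1 is [-3, 2, 2].
Repeating for b2, b3 and assembling the columns gives [[-3, -1, 2], [2, -1, 3], [2, -3, 0]].

[[-3, -1, 2], [2, -1, 3], [2, -3, 0]]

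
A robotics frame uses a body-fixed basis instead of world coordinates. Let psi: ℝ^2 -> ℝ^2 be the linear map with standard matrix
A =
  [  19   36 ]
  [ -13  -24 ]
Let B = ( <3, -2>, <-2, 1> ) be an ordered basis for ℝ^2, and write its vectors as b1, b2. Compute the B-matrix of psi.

The j-th column of [psi]_B is [psi(bj)]_B.
psi(b1) = A b1 = <-15, 9> = -3b1 + 3b2, so column 1 is <-3, 3>.
Repeating for b2 and assembling the columns gives [[-3, -2], [3, -2]].

[[-3, -2], [3, -2]]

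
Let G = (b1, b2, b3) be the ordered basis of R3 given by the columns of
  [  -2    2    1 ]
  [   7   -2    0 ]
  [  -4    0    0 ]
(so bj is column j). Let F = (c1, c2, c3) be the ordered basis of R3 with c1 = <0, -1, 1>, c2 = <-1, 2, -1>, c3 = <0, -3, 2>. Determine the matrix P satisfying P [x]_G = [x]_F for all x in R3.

Column j of P is [bj]_F, since P maps G-coordinates to F-coordinates.
Expressing b1 in F: b1 = 0·c1 + 2c2 - c3, so column 1 of P is <0, 2, -1>.
Doing the same for each bj gives P = [[0, -2, 1], [2, -2, -1], [-1, 0, -1]].

[[0, -2, 1], [2, -2, -1], [-1, 0, -1]]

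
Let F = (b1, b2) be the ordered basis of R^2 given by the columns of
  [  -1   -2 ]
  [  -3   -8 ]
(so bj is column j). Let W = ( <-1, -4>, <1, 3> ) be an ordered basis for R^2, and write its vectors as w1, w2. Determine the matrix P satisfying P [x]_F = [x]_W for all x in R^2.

[[0, 2], [-1, 0]]

Column j of P is [bj]_W, since P maps F-coordinates to W-coordinates.
Expressing b1 in W: b1 = 0·w1 - w2, so column 1 of P is <0, -1>.
Doing the same for each bj gives P = [[0, 2], [-1, 0]].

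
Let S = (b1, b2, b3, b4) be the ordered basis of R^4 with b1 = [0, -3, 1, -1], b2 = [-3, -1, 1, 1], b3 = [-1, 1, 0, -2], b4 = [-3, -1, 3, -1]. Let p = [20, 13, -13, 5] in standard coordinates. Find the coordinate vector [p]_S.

[p]_S is the unique c with M c = p, where M has columns b1, ..., b4.
Solving this 4x4 system gives c = (-3, -4, -2, -2).
Check: -3b1 - 4b2 - 2b3 - 2b4 = [20, 13, -13, 5].

[-3, -4, -2, -2]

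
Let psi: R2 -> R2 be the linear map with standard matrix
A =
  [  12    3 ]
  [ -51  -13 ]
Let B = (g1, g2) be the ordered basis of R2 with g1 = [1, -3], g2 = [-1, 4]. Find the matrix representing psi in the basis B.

The j-th column of [psi]_B is [psi(gj)]_B.
psi(g1) = A g1 = [3, -12] = 0·g1 - 3g2, so column 1 is [0, -3].
Repeating for g2 and assembling the columns gives [[0, -1], [-3, -1]].

[[0, -1], [-3, -1]]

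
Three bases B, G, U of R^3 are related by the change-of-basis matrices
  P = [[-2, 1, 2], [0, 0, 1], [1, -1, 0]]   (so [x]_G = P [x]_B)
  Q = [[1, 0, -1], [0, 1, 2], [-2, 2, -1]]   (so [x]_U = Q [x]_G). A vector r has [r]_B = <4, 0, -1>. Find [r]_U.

<-14, 7, 14>

Apply P to get G-coordinates <-10, -1, 4>, then Q to get U-coordinates.
The result is [r]_U = <-14, 7, 14>.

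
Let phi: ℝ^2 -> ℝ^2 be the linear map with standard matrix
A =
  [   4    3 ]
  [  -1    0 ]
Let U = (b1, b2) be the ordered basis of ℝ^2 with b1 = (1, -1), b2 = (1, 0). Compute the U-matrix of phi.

[[1, 1], [0, 3]]

With P the matrix whose columns are b1, b2, [phi]_U = P^(-1) A P.
Column by column: phi(b1) = A b1 = (1, -1); its U-coordinates (1, 0) give column 1.
Continuing for each basis vector yields [phi]_U = [[1, 1], [0, 3]].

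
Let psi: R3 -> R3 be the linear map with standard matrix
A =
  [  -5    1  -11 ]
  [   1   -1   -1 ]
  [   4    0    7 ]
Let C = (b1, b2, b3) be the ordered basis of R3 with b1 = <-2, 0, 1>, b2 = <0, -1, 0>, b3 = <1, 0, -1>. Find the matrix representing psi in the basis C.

[[2, 1, -3], [3, -1, -2], [3, 1, 0]]

Let P have columns b1, ..., b3. Then [psi]_C = P^(-1) A P.
Here det P = -1, so P^(-1) is integer; computing A P first and then P^(-1)(A P) gives [[2, 1, -3], [3, -1, -2], [3, 1, 0]].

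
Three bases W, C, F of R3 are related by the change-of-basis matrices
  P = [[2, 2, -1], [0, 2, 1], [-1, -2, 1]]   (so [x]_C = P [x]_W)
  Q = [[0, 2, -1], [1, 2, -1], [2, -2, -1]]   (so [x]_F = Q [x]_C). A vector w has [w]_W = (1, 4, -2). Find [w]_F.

Composing the changes, [w]_F = Q P [w]_W.
Q P = [[1, 6, 1], [3, 8, 0], [5, 2, -5]]; applying this to (1, 4, -2) gives (23, 35, 23).

(23, 35, 23)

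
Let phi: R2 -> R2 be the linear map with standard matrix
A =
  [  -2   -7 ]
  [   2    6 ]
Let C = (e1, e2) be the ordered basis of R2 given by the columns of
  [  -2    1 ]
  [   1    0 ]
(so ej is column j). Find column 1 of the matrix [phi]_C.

Column 1 of [phi]_C is the C-coordinate vector of phi(e1).
In standard coordinates phi(e1) = A e1 = [-3, 2].
Converting to C: [-3, 2] = 2e1 + e2, so the coordinate vector is [2, 1].

[2, 1]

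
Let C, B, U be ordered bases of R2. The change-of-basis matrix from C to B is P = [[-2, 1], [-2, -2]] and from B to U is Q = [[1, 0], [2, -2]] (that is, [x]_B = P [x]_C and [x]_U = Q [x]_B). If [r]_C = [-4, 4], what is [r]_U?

First [r]_B = P [r]_C = [12, 0].
Then [r]_U = Q [r]_B = [12, 24].

[12, 24]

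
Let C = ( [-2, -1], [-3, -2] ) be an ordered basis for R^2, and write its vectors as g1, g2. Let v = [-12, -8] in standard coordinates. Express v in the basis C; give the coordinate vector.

[0, 4]

Write v = c_1 g1 + c_2 g2 and solve for the c_i.
System: -2c_1 - 3c_2 = -12, -c_1 - 2c_2 = -8; solving gives c_1 = 0, c_2 = 4.
Check: 0·g1 + 4g2 = [-12, -8].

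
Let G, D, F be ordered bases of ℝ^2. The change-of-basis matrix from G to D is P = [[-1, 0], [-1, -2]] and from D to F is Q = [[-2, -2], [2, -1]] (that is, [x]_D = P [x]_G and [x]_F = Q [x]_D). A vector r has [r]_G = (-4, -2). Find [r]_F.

Composing the changes, [r]_F = Q P [r]_G.
Q P = [[4, 4], [-1, 2]]; applying this to (-4, -2) gives (-24, 0).

(-24, 0)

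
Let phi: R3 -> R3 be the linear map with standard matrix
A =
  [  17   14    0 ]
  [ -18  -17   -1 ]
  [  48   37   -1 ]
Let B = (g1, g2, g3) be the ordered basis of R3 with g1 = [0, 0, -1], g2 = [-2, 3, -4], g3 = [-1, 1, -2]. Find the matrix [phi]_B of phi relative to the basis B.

With P the matrix whose columns are g1, ..., g3, [phi]_B = P^(-1) A P.
Column by column: phi(g1) = A g1 = [0, 1, 1]; its B-coordinates [-1, 1, -2] give column 1.
Continuing for each basis vector yields [phi]_B = [[-1, -3, 3], [1, -3, 0], [-2, -2, 3]].

[[-1, -3, 3], [1, -3, 0], [-2, -2, 3]]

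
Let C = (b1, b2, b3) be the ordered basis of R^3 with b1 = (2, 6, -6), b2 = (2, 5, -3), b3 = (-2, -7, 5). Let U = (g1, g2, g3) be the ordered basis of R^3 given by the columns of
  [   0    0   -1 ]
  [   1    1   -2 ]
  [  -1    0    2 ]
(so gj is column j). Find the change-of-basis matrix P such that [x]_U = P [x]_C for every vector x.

[[2, -1, -1], [0, 2, -2], [-2, -2, 2]]

Take x = bj: its C-coordinates are the j-th standard unit vector, so P e_j — column j of P — equals [bj]_U.
b1 = 2g1 + 0·g2 - 2g3, giving column 1 = (2, 0, -2); repeating for each j gives P = [[2, -1, -1], [0, 2, -2], [-2, -2, 2]].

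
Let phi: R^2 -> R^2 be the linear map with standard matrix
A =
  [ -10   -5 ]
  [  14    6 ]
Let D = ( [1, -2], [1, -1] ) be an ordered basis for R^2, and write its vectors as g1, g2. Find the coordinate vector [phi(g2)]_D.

Column 2 of [phi]_D is the D-coordinate vector of phi(g2).
In standard coordinates phi(g2) = A g2 = [-5, 8].
Converting to D: [-5, 8] = -3g1 - 2g2, so the coordinate vector is [-3, -2].

[-3, -2]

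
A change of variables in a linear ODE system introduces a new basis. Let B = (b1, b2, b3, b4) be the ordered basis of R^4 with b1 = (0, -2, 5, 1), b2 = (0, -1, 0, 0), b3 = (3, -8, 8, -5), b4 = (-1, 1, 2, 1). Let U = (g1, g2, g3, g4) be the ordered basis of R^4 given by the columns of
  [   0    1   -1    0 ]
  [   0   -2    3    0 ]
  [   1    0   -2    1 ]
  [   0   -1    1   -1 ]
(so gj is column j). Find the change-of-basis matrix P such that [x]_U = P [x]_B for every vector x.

[[2, -2, 2, 0], [-2, -1, 1, -2], [-2, -1, -2, -1], [-1, 0, 2, 0]]

Let M have columns bj and N have columns gj. Then for every x, N [x]_U = x = M [x]_B, so P = N^(-1) M.
Since det N = -1, N^(-1) has integer entries; multiplying gives P = [[2, -2, 2, 0], [-2, -1, 1, -2], [-2, -1, -2, -1], [-1, 0, 2, 0]].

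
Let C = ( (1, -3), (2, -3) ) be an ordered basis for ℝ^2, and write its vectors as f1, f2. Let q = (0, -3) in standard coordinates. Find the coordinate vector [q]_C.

(2, -1)

[q]_C is the unique c with M c = q, where M has columns f1, f2.
System: c_1 + 2c_2 = 0, -3c_1 - 3c_2 = -3; solving gives c_1 = 2, c_2 = -1.
Check: 2f1 - f2 = (0, -3).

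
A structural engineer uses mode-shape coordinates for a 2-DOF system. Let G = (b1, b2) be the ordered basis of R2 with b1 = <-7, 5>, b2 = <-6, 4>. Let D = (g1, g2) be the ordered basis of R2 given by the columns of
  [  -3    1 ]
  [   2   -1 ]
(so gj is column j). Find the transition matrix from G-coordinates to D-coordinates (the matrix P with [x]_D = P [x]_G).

[[2, 2], [-1, 0]]

Take x = bj: its G-coordinates are the j-th standard unit vector, so P e_j — column j of P — equals [bj]_D.
b1 = 2g1 - g2, giving column 1 = <2, -1>; repeating for each j gives P = [[2, 2], [-1, 0]].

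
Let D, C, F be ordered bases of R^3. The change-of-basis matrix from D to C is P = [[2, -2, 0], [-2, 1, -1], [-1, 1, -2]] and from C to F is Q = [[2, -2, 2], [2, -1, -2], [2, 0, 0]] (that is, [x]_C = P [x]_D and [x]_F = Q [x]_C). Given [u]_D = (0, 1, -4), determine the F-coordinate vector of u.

(4, -27, -4)

Composing the changes, [u]_F = Q P [u]_D.
Q P = [[6, -4, -2], [8, -7, 5], [4, -4, 0]]; applying this to (0, 1, -4) gives (4, -27, -4).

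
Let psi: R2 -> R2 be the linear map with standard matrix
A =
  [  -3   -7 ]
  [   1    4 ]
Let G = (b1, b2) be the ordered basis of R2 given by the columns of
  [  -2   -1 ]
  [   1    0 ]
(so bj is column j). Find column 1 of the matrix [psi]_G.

Column 1 of [psi]_G is the G-coordinate vector of psi(b1).
In standard coordinates psi(b1) = A b1 = <-1, 2>.
Converting to G: <-1, 2> = 2b1 - 3b2, so the coordinate vector is <2, -3>.

<2, -3>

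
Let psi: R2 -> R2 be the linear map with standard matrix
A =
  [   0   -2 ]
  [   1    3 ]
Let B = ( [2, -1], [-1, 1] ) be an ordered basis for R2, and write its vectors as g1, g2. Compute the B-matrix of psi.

[[1, 0], [0, 2]]

The j-th column of [psi]_B is [psi(gj)]_B.
psi(g1) = A g1 = [2, -1] = g1 + 0·g2, so column 1 is [1, 0].
Repeating for g2 and assembling the columns gives [[1, 0], [0, 2]].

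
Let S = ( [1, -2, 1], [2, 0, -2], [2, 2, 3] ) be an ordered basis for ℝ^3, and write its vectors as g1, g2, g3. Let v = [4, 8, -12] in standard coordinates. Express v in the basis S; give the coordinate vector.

[-4, 4, 0]

We seek scalars with c_1 g1 + ... + c_3 g3 = v; equivalently solve M c = v where the columns of M are g1, ..., g3.
Solving this 3x3 system gives c = (-4, 4, 0).
Check: -4g1 + 4g2 + 0·g3 = [4, 8, -12].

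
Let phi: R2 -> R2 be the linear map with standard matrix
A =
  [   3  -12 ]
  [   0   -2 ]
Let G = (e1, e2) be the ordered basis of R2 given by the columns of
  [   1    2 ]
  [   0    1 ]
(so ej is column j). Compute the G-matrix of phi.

[[3, -2], [0, -2]]

Let P have columns e1, e2. Then [phi]_G = P^(-1) A P.
Here det P = 1, so P^(-1) is integer; computing A P first and then P^(-1)(A P) gives [[3, -2], [0, -2]].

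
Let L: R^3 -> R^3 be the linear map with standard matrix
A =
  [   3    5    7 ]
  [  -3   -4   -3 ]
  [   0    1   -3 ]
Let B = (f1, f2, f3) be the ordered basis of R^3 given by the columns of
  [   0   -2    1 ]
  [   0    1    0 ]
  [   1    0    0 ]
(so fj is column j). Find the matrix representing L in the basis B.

The j-th column of [L]_B is [L(fj)]_B.
L(f1) = A f1 = [7, -3, -3] = -3f1 - 3f2 + f3, so column 1 is [-3, -3, 1].
Repeating for f2, f3 and assembling the columns gives [[-3, 1, 0], [-3, 2, -3], [1, 3, -3]].

[[-3, 1, 0], [-3, 2, -3], [1, 3, -3]]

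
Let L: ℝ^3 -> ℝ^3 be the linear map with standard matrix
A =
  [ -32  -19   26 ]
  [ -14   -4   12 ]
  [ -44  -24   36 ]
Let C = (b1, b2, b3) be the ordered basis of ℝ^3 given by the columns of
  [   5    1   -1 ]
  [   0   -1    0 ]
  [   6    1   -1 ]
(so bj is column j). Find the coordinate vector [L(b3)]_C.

[2, -2, 2]

Column 3 of [L]_C is the C-coordinate vector of L(b3).
In standard coordinates L(b3) = A b3 = [6, 2, 8].
Converting to C: [6, 2, 8] = 2b1 - 2b2 + 2b3, so the coordinate vector is [2, -2, 2].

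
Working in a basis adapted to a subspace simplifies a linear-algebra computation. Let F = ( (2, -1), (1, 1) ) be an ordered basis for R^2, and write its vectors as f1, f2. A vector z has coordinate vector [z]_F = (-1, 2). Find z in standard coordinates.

By definition z = -f1 + 2f2.
Summing componentwise gives (0, 3).

(0, 3)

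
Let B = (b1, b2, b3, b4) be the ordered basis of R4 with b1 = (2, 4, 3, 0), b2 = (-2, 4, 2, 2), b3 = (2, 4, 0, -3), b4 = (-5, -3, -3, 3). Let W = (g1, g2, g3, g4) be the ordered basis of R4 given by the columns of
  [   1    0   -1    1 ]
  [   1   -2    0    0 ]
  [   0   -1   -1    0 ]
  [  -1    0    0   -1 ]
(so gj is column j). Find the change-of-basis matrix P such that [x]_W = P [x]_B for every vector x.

Column j of P is [bj]_W, since P maps B-coordinates to W-coordinates.
Expressing b1 in W: b1 = 2g1 - g2 - 2g3 - 2g4, so column 1 of P is (2, -1, -2, -2).
Doing the same for each bj gives P = [[2, 0, 2, -1], [-1, -2, -1, 1], [-2, 0, 1, 2], [-2, -2, 1, -2]].

[[2, 0, 2, -1], [-1, -2, -1, 1], [-2, 0, 1, 2], [-2, -2, 1, -2]]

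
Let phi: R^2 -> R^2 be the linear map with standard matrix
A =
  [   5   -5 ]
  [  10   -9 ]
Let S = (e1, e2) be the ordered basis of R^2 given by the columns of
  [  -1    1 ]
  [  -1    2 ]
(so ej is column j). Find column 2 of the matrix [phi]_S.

(2, -3)

Column 2 of [phi]_S is the S-coordinate vector of phi(e2).
In standard coordinates phi(e2) = A e2 = (-5, -8).
Converting to S: (-5, -8) = 2e1 - 3e2, so the coordinate vector is (2, -3).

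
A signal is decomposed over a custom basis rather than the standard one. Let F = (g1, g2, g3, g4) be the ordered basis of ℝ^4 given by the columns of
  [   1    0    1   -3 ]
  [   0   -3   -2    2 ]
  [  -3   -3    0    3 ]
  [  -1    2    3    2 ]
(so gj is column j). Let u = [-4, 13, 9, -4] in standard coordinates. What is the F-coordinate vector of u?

We seek scalars with c_1 g1 + ... + c_4 g4 = u; equivalently solve M c = u where the columns of M are g1, ..., g4.
Solving this 4x4 system gives c = (2, -3, 0, 2).
Check: 2g1 - 3g2 + 0·g3 + 2g4 = [-4, 13, 9, -4].

[2, -3, 0, 2]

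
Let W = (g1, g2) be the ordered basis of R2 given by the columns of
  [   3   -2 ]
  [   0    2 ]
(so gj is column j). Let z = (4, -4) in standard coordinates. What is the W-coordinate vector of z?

[z]_W is the unique c with M c = z, where M has columns g1, g2.
System: 3c_1 - 2c_2 = 4, 0c_1 + 2c_2 = -4; solving gives c_1 = 0, c_2 = -2.
Check: 0·g1 - 2g2 = (4, -4).

(0, -2)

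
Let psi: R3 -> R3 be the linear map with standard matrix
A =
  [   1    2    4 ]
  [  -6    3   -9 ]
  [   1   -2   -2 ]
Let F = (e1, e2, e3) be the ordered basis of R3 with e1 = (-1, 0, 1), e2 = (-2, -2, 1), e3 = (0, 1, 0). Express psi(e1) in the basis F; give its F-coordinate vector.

Column 1 of [psi]_F is the F-coordinate vector of psi(e1).
In standard coordinates psi(e1) = A e1 = (3, -3, -3).
Converting to F: (3, -3, -3) = -3e1 + 0·e2 - 3e3, so the coordinate vector is (-3, 0, -3).

(-3, 0, -3)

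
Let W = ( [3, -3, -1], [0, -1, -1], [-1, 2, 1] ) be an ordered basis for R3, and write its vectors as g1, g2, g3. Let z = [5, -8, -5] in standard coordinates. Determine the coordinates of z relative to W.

[2, 4, 1]

We seek scalars with c_1 g1 + ... + c_3 g3 = z; equivalently solve M c = z where the columns of M are g1, ..., g3.
Solving this 3x3 system gives c = (2, 4, 1).
Check: 2g1 + 4g2 + g3 = [5, -8, -5].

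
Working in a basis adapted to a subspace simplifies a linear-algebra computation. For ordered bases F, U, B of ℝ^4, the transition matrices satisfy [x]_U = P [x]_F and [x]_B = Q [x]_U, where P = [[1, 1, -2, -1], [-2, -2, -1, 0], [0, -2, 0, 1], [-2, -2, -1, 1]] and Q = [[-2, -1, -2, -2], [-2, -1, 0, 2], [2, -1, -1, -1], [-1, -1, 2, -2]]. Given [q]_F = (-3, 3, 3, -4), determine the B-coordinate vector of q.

Apply P to get U-coordinates (-2, -3, -10, -7), then Q to get B-coordinates.
The result is [q]_B = (41, -7, 16, -1).

(41, -7, 16, -1)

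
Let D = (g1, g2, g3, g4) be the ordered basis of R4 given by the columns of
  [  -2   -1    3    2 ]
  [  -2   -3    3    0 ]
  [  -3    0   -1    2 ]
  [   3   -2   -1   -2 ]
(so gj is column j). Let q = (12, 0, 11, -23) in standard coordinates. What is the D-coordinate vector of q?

(-3, 4, 2, 2)

[q]_D is the unique c with M c = q, where M has columns g1, ..., g4.
Gaussian elimination on [M | q] yields c = (-3, 4, 2, 2).
Check: -3g1 + 4g2 + 2g3 + 2g4 = (12, 0, 11, -23).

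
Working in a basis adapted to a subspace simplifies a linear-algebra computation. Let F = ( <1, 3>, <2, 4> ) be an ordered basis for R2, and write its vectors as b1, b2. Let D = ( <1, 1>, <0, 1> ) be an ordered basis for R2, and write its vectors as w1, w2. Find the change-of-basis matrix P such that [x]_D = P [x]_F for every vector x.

[[1, 2], [2, 2]]

Take x = bj: its F-coordinates are the j-th standard unit vector, so P e_j — column j of P — equals [bj]_D.
b1 = w1 + 2w2, giving column 1 = <1, 2>; repeating for each j gives P = [[1, 2], [2, 2]].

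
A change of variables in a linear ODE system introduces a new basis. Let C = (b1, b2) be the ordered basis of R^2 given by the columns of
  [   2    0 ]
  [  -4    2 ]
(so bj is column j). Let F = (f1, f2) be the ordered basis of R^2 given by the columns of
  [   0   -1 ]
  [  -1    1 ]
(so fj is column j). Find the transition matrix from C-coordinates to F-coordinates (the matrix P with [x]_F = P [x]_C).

[[2, -2], [-2, 0]]

Let M have columns bj and N have columns fj. Then for every x, N [x]_F = x = M [x]_C, so P = N^(-1) M.
Since det N = -1, N^(-1) has integer entries; multiplying gives P = [[2, -2], [-2, 0]].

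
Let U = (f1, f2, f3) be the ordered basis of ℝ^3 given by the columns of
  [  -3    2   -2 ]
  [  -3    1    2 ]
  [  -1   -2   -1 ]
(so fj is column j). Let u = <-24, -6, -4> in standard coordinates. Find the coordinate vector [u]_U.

We seek scalars with c_1 f1 + ... + c_3 f3 = u; equivalently solve M c = u where the columns of M are f1, ..., f3.
Row-reducing the augmented matrix [M | u] gives c = (4, -2, 4).
Check: 4f1 - 2f2 + 4f3 = <-24, -6, -4>.

<4, -2, 4>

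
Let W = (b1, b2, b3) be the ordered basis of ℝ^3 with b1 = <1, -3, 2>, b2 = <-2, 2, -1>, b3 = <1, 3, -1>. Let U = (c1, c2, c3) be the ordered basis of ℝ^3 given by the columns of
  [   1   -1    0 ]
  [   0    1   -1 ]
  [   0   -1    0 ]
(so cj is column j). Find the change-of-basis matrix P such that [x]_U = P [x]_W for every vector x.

[[-1, -1, 2], [-2, 1, 1], [1, -1, -2]]

Let M have columns bj and N have columns cj. Then for every x, N [x]_U = x = M [x]_W, so P = N^(-1) M.
Since det N = -1, N^(-1) has integer entries; multiplying gives P = [[-1, -1, 2], [-2, 1, 1], [1, -1, -2]].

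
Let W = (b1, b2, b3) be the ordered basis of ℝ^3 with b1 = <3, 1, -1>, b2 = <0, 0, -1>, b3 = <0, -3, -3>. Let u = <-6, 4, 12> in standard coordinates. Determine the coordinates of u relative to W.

Write u = c_1 b1 + ... + c_3 b3 and solve for the c_i.
Gaussian elimination on [M | u] yields c = (-2, -4, -2).
Check: -2b1 - 4b2 - 2b3 = <-6, 4, 12>.

<-2, -4, -2>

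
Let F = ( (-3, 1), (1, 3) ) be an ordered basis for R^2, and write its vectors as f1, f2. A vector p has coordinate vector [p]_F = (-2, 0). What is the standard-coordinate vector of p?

p = M [p]_F, where M has columns f1, f2.
Carrying out the matrix-vector product, p = (6, -2).

(6, -2)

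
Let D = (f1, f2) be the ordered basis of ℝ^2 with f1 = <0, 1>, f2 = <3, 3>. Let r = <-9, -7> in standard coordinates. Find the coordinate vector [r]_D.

<2, -3>

[r]_D is the unique c with M c = r, where M has columns f1, f2.
System: 0c_1 + 3c_2 = -9, c_1 + 3c_2 = -7; solving gives c_1 = 2, c_2 = -3.
Check: 2f1 - 3f2 = <-9, -7>.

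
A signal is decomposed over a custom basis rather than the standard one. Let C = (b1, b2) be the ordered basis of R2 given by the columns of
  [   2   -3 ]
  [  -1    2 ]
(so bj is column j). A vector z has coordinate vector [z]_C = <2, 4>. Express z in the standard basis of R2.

<-8, 6>

The coordinates say z = 2b1 + 4b2; adding the scaled basis vectors gives <-8, 6>.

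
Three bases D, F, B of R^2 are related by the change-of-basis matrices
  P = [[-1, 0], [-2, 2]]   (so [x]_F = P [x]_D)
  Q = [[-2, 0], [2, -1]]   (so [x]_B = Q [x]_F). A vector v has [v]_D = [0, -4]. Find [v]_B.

Composing the changes, [v]_B = Q P [v]_D.
Q P = [[2, 0], [0, -2]]; applying this to [0, -4] gives [0, 8].

[0, 8]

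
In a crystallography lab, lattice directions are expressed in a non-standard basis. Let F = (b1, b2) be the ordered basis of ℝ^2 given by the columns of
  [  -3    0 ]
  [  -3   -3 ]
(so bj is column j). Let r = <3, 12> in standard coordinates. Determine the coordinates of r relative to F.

Write r = c_1 b1 + c_2 b2 and solve for the c_i.
System: -3c_1 + 0c_2 = 3, -3c_1 - 3c_2 = 12; solving gives c_1 = -1, c_2 = -3.
Check: -b1 - 3b2 = <3, 12>.

<-1, -3>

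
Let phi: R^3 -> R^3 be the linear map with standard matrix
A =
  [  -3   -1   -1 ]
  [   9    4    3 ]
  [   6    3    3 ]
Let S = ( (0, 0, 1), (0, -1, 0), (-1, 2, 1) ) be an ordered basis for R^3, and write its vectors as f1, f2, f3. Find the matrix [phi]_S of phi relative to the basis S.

[[2, -2, 3], [-1, 2, -2], [1, -1, 0]]

Let P have columns f1, ..., f3. Then [phi]_S = P^(-1) A P.
Here det P = -1, so P^(-1) is integer; computing A P first and then P^(-1)(A P) gives [[2, -2, 3], [-1, 2, -2], [1, -1, 0]].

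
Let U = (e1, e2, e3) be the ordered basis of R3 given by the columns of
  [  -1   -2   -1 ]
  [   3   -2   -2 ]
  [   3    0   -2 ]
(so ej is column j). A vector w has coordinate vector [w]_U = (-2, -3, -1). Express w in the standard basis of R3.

(9, 2, -4)

w = M [w]_U, where M has columns e1, ..., e3.
Carrying out the matrix-vector product, w = (9, 2, -4).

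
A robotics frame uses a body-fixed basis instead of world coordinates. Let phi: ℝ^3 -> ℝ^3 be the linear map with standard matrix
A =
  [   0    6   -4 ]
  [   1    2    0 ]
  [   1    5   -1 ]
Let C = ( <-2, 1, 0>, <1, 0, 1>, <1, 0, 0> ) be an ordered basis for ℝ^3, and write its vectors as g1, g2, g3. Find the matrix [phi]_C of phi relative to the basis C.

[[0, 1, 1], [3, 0, 1], [3, -2, 1]]

With P the matrix whose columns are g1, ..., g3, [phi]_C = P^(-1) A P.
Column by column: phi(g1) = A g1 = <6, 0, 3>; its C-coordinates <0, 3, 3> give column 1.
Continuing for each basis vector yields [phi]_C = [[0, 1, 1], [3, 0, 1], [3, -2, 1]].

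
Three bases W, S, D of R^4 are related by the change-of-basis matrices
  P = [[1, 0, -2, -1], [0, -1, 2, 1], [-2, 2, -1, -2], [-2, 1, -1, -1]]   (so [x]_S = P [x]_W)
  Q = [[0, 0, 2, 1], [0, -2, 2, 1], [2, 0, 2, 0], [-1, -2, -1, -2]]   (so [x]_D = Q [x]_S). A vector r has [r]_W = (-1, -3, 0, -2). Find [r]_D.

Composing the changes, [r]_D = Q P [r]_W.
Q P = [[-6, 5, -3, -5], [-6, 7, -7, -7], [-2, 4, -6, -6], [5, -2, 1, 3]]; applying this to (-1, -3, 0, -2) gives (1, -1, 2, -5).

(1, -1, 2, -5)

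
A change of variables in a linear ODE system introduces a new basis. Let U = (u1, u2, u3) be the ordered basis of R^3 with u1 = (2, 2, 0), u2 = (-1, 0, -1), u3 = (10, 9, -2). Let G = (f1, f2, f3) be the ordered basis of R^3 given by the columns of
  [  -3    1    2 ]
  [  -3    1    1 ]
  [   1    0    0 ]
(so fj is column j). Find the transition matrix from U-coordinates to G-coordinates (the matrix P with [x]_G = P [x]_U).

[[0, -1, -2], [2, -2, 2], [0, -1, 1]]

Column j of P is [uj]_G, since P maps U-coordinates to G-coordinates.
Expressing u1 in G: u1 = 0·f1 + 2f2 + 0·f3, so column 1 of P is (0, 2, 0).
Doing the same for each uj gives P = [[0, -1, -2], [2, -2, 2], [0, -1, 1]].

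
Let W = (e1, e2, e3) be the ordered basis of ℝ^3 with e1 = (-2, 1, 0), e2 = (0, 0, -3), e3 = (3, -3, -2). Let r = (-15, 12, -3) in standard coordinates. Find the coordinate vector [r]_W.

(3, 3, -3)

We seek scalars with c_1 e1 + ... + c_3 e3 = r; equivalently solve M c = r where the columns of M are e1, ..., e3.
Gaussian elimination on [M | r] yields c = (3, 3, -3).
Check: 3e1 + 3e2 - 3e3 = (-15, 12, -3).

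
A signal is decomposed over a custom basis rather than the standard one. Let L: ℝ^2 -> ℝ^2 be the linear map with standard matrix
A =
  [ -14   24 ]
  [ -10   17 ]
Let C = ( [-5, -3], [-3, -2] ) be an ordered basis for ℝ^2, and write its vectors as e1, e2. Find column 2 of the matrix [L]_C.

[0, 2]

Column 2 of [L]_C is the C-coordinate vector of L(e2).
In standard coordinates L(e2) = A e2 = [-6, -4].
Converting to C: [-6, -4] = 0·e1 + 2e2, so the coordinate vector is [0, 2].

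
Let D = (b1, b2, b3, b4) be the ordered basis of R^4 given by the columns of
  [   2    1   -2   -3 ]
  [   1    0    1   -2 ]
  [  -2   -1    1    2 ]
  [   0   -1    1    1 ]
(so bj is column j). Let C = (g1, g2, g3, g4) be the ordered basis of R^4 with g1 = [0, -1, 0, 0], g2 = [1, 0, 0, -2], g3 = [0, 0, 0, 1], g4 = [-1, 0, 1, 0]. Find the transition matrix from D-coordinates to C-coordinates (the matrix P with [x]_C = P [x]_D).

Column j of P is [bj]_C, since P maps D-coordinates to C-coordinates.
Expressing b1 in C: b1 = -g1 + 0·g2 + 0·g3 - 2g4, so column 1 of P is [-1, 0, 0, -2].
Doing the same for each bj gives P = [[-1, 0, -1, 2], [0, 0, -1, -1], [0, -1, -1, -1], [-2, -1, 1, 2]].

[[-1, 0, -1, 2], [0, 0, -1, -1], [0, -1, -1, -1], [-2, -1, 1, 2]]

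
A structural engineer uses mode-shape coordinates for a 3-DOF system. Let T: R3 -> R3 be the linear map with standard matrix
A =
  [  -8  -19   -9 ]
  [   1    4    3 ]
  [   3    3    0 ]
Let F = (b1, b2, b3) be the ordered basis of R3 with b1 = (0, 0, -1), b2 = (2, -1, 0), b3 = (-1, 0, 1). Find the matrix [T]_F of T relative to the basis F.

With P the matrix whose columns are b1, ..., b3, [T]_F = P^(-1) A P.
Column by column: T(b1) = A b1 = (9, -3, 0); its F-coordinates (-3, 3, -3) give column 1.
Continuing for each basis vector yields [T]_F = [[-3, -2, 0], [3, 2, -2], [-3, 1, -3]].

[[-3, -2, 0], [3, 2, -2], [-3, 1, -3]]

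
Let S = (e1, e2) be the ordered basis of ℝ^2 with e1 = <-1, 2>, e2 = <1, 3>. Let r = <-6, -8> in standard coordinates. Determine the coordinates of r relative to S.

[r]_S is the unique c with M c = r, where M has columns e1, e2.
System: -c_1 + c_2 = -6, 2c_1 + 3c_2 = -8; solving gives c_1 = 2, c_2 = -4.
Check: 2e1 - 4e2 = <-6, -8>.

<2, -4>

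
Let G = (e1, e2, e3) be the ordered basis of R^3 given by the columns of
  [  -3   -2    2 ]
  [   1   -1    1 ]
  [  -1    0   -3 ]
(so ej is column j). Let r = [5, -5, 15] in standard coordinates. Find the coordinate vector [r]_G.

[r]_G is the unique c with M c = r, where M has columns e1, ..., e3.
Solving this 3x3 system gives c = (-3, -2, -4).
Check: -3e1 - 2e2 - 4e3 = [5, -5, 15].

[-3, -2, -4]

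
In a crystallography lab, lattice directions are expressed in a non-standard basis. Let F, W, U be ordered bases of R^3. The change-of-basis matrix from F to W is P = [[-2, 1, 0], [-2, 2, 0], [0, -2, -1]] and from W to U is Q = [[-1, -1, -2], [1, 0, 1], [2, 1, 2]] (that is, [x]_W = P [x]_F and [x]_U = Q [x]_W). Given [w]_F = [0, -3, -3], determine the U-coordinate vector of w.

[-9, 6, 6]

First [w]_W = P [w]_F = [-3, -6, 9].
Then [w]_U = Q [w]_W = [-9, 6, 6].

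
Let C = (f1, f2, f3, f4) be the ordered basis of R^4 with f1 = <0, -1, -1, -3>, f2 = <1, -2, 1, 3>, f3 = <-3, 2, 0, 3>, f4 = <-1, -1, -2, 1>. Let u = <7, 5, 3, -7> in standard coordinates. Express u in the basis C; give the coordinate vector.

We seek scalars with c_1 f1 + ... + c_4 f4 = u; equivalently solve M c = u where the columns of M are f1, ..., f4.
Solving this 4x4 system gives c = (-4, -3, -3, -1).
Check: -4f1 - 3f2 - 3f3 - f4 = <7, 5, 3, -7>.

<-4, -3, -3, -1>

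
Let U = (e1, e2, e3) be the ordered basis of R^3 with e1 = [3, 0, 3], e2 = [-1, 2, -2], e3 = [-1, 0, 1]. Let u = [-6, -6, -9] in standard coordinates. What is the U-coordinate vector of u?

[u]_U is the unique c with M c = u, where M has columns e1, ..., e3.
Gaussian elimination on [M | u] yields c = (-4, -3, -3).
Check: -4e1 - 3e2 - 3e3 = [-6, -6, -9].

[-4, -3, -3]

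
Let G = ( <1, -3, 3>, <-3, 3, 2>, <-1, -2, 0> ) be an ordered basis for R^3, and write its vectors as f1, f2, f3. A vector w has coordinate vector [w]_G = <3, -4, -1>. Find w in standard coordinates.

The coordinates say w = 3f1 - 4f2 - f3; adding the scaled basis vectors gives <16, -19, 1>.

<16, -19, 1>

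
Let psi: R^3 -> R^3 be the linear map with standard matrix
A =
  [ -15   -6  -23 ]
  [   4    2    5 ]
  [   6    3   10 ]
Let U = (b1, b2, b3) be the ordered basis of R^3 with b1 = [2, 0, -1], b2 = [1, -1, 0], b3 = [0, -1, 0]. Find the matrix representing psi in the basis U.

With P the matrix whose columns are b1, ..., b3, [psi]_U = P^(-1) A P.
Column by column: psi(b1) = A b1 = [-7, 3, 2]; its U-coordinates [-2, -3, 0] give column 1.
Continuing for each basis vector yields [psi]_U = [[-2, -3, 3], [-3, -3, 0], [0, 1, 2]].

[[-2, -3, 3], [-3, -3, 0], [0, 1, 2]]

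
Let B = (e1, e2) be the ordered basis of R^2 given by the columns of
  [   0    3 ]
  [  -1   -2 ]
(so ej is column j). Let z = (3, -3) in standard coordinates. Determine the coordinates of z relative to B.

(1, 1)

We seek scalars with c_1 e1 + c_2 e2 = z; equivalently solve M c = z where the columns of M are e1, e2.
System: 0c_1 + 3c_2 = 3, -c_1 - 2c_2 = -3; solving gives c_1 = 1, c_2 = 1.
Check: e1 + e2 = (3, -3).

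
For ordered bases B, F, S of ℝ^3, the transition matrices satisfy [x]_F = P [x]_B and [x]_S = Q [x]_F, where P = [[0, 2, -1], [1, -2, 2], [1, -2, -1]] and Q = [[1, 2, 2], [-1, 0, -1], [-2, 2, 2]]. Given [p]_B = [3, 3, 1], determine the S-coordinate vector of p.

First [p]_F = P [p]_B = [5, -1, -4].
Then [p]_S = Q [p]_F = [-5, -1, -20].

[-5, -1, -20]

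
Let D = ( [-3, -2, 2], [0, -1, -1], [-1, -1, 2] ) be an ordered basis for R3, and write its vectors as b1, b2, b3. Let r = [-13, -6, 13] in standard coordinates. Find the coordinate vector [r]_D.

Write r = c_1 b1 + ... + c_3 b3 and solve for the c_i.
Solving this 3x3 system gives c = (4, -3, 1).
Check: 4b1 - 3b2 + b3 = [-13, -6, 13].

[4, -3, 1]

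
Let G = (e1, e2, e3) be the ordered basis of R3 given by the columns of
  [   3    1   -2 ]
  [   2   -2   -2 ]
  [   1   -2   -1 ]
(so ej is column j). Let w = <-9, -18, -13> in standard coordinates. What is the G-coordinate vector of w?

Write w = c_1 e1 + ... + c_3 e3 and solve for the c_i.
Gaussian elimination on [M | w] yields c = (-3, 4, 2).
Check: -3e1 + 4e2 + 2e3 = <-9, -18, -13>.

<-3, 4, 2>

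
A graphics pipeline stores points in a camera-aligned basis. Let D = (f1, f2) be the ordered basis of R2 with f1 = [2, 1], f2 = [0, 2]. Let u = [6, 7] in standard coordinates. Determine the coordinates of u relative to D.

We seek scalars with c_1 f1 + c_2 f2 = u; equivalently solve M c = u where the columns of M are f1, f2.
System: 2c_1 + 0c_2 = 6, c_1 + 2c_2 = 7; solving gives c_1 = 3, c_2 = 2.
Check: 3f1 + 2f2 = [6, 7].

[3, 2]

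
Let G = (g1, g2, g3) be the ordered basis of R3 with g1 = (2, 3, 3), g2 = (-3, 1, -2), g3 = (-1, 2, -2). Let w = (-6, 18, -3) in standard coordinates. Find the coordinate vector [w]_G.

(3, 3, 3)

We seek scalars with c_1 g1 + ... + c_3 g3 = w; equivalently solve M c = w where the columns of M are g1, ..., g3.
Solving this 3x3 system gives c = (3, 3, 3).
Check: 3g1 + 3g2 + 3g3 = (-6, 18, -3).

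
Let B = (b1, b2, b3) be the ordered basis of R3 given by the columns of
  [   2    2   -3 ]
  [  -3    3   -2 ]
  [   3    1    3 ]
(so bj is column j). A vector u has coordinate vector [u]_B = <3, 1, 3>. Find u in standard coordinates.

By definition u = 3b1 + b2 + 3b3.
Summing componentwise gives <-1, -12, 19>.

<-1, -12, 19>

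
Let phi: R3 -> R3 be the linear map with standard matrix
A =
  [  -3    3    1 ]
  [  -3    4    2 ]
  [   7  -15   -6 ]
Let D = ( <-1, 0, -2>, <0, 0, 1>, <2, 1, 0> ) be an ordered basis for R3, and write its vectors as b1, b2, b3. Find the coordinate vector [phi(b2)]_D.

<3, 0, 2>

Compute phi(b2) = A b2 = <1, 2, -6> in standard coordinates.
Then write this in D-coordinates: solve for y in y_1 b1 + ... + y_3 b3 = <1, 2, -6>.
This gives y = <3, 0, 2>, which is column 2 of [phi]_D.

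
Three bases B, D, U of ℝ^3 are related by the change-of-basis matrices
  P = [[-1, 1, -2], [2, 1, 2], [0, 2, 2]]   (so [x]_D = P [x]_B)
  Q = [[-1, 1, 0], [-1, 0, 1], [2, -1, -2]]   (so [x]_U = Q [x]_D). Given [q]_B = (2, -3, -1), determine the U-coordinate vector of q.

(2, -5, 11)

Composing the changes, [q]_U = Q P [q]_B.
Q P = [[3, 0, 4], [1, 1, 4], [-4, -3, -10]]; applying this to (2, -3, -1) gives (2, -5, 11).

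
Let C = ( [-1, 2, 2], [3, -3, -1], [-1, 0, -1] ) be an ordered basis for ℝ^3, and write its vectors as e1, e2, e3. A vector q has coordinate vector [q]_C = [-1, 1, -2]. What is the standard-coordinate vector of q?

[6, -5, -1]

By definition q = -e1 + e2 - 2e3.
Summing componentwise gives [6, -5, -1].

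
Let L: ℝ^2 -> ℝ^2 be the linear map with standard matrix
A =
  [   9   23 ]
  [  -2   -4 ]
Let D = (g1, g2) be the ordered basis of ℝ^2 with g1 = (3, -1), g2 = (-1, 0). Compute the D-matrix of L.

Let P have columns g1, g2. Then [L]_D = P^(-1) A P.
Here det P = -1, so P^(-1) is integer; computing A P first and then P^(-1)(A P) gives [[2, -2], [2, 3]].

[[2, -2], [2, 3]]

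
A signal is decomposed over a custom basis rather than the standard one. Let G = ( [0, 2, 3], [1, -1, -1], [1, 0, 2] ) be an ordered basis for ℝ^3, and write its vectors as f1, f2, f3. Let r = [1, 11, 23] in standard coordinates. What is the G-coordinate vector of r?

[4, -3, 4]

[r]_G is the unique c with M c = r, where M has columns f1, ..., f3.
Gaussian elimination on [M | r] yields c = (4, -3, 4).
Check: 4f1 - 3f2 + 4f3 = [1, 11, 23].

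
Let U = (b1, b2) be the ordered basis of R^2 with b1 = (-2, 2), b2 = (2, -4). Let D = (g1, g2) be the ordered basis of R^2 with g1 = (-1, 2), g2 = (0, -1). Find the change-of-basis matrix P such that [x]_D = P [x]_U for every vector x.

Let M have columns bj and N have columns gj. Then for every x, N [x]_D = x = M [x]_U, so P = N^(-1) M.
Since det N = 1, N^(-1) has integer entries; multiplying gives P = [[2, -2], [2, 0]].

[[2, -2], [2, 0]]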